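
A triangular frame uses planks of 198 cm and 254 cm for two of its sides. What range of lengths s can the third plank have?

56 < s < 452

By the triangle inequality, s must be less than 198 + 254 = 452 and greater than |198 − 254| = 56.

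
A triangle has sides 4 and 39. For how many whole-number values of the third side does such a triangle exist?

7

The third side lies in the open interval (35, 43).
Integers from 36 to 42 inclusive: 42 − 36 + 1 = 7.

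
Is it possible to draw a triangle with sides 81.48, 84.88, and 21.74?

The longest side is 84.88, and the other two sum to 103.22.
Since 103.22 > 84.88, the triangle inequality holds.

Yes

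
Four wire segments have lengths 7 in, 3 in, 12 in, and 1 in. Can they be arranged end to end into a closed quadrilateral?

For a quadrilateral, each side must be shorter than the sum of the others.
Here the longest side is 12, but the remaining 3 sides sum to only 11.

No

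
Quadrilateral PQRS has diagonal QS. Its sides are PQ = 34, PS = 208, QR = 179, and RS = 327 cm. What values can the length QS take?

174 < QS < 242

From triangle PQS: |34 − 208| < QS < 34 + 208, i.e. 174 < QS < 242.
From triangle RQS: 148 < QS < 506.
Both must hold, so QS lies in the intersection.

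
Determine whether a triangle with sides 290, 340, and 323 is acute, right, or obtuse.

Compare the square of the longest side to the sum of squares of the other two: 290² + 323² = 188429 > 115600 = 340².

acute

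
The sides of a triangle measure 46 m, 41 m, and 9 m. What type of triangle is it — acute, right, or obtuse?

obtuse

Compare the square of the longest side to the sum of squares of the other two: 9² + 41² = 1762 < 2116 = 46².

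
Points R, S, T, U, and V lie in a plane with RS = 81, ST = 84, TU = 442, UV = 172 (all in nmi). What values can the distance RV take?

105 ≤ RV ≤ 779 nmi

The maximum is all hops collinear in one direction: 81 + 84 + 442 + 172 = 779.
The longest hop is 442; the others sum to 337. Folding the others back against it leaves at least 442 − 337 = 105.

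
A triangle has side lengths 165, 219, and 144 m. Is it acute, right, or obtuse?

Compare the square of the longest side to the sum of squares of the other two: 144² + 165² = 47961 = 219².

right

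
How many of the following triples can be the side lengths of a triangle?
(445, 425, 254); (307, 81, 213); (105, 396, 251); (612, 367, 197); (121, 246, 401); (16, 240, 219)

(254,425,445): 254+425 > 445 → valid
(81,213,307): 81+213 ≤ 307 → not valid
(105,251,396): 105+251 ≤ 396 → not valid
(197,367,612): 197+367 ≤ 612 → not valid
(121,246,401): 121+246 ≤ 401 → not valid
(16,219,240): 16+219 ≤ 240 → not valid
1 of the 6 triples forms a triangle.

1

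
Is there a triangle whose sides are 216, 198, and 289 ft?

The longest side is 289, and the other two sum to 414.
Since 414 > 289, the triangle inequality holds.

Yes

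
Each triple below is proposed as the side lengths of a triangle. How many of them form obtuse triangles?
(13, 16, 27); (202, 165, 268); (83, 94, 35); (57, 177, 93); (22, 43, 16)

(13,16,27): 13²+16² = 425 < 729 = 27² → obtuse
(202,165,268): 165²+202² = 68029 < 71824 = 268² → obtuse
(83,94,35): 35²+83² = 8114 < 8836 = 94² → obtuse
(57,177,93): 57+93 ≤ 177, not a triangle
(22,43,16): 16+22 ≤ 43, not a triangle
3 of the 5 are obtuse.

3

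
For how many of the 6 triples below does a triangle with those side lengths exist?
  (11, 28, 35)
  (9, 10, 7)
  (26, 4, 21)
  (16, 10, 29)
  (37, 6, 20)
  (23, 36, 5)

(11,28,35): 11+28 > 35 → valid
(7,9,10): 7+9 > 10 → valid
(4,21,26): 4+21 ≤ 26 → not valid
(10,16,29): 10+16 ≤ 29 → not valid
(6,20,37): 6+20 ≤ 37 → not valid
(5,23,36): 5+23 ≤ 36 → not valid
2 of the 6 triples form a triangle.

2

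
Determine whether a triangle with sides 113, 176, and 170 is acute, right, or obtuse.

acute

Compare the square of the longest side to the sum of squares of the other two: 113² + 170² = 41669 > 30976 = 176².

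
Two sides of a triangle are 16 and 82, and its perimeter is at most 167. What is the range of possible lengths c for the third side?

66 < c ≤ 69

Triangle inequality alone gives 66 < c < 98.
The perimeter condition gives c ≤ 167 − 16 − 82 = 69.
Intersecting the two: 66 < c ≤ 69.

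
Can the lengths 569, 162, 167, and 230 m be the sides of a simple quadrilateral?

No

For a quadrilateral, each side must be shorter than the sum of the others.
Here the longest side is 569, but the remaining 3 sides sum to only 559.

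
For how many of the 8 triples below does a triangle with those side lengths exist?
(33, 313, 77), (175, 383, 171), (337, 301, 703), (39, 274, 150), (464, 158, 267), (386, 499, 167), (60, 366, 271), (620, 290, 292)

(33,77,313): 33+77 ≤ 313 → not valid
(171,175,383): 171+175 ≤ 383 → not valid
(301,337,703): 301+337 ≤ 703 → not valid
(39,150,274): 39+150 ≤ 274 → not valid
(158,267,464): 158+267 ≤ 464 → not valid
(167,386,499): 167+386 > 499 → valid
(60,271,366): 60+271 ≤ 366 → not valid
(290,292,620): 290+292 ≤ 620 → not valid
1 of the 8 triples forms a triangle.

1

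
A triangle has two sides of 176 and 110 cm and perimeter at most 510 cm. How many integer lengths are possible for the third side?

158

Triangle inequality: 66 < x < 286. Perimeter ≤ 510 gives x ≤ 510 − 176 − 110 = 224.
So 66 < x ≤ 224; integers 67 through 224: 158 values.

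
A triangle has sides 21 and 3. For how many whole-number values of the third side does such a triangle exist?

5

The third side lies in the open interval (18, 24).
Integers from 19 to 23 inclusive: 23 − 19 + 1 = 5.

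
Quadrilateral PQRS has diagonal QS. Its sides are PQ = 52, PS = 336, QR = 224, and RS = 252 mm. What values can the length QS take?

284 < QS < 388

From triangle PQS: |52 − 336| < QS < 52 + 336, i.e. 284 < QS < 388.
From triangle RQS: 28 < QS < 476.
Both must hold, so QS lies in the intersection.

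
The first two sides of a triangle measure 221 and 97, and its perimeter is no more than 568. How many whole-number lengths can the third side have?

126

Triangle inequality: 124 < x < 318. Perimeter ≤ 568 gives x ≤ 568 − 221 − 97 = 250.
So 124 < x ≤ 250; integers 125 through 250: 126 values.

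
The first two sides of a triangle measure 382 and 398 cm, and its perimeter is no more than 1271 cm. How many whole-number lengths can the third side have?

475

Triangle inequality: 16 < x < 780. Perimeter ≤ 1271 gives x ≤ 1271 − 382 − 398 = 491.
So 16 < x ≤ 491; integers 17 through 491: 475 values.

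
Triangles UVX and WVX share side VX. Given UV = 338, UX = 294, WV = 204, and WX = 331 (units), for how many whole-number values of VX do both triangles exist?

407

From triangle UVX: 44 < VX < 632.
From triangle WVX: 127 < VX < 535.
Intersection: 127 < VX < 535, so integers 128 through 534: 407 values.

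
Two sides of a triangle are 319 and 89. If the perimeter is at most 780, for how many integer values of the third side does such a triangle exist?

Triangle inequality: 230 < x < 408. Perimeter ≤ 780 gives x ≤ 780 − 319 − 89 = 372.
So 230 < x ≤ 372; integers 231 through 372: 142 values.

142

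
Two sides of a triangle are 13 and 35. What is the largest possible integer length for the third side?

47

The third side must be strictly less than 13 + 35 = 48.
The largest integer below 48 is 47.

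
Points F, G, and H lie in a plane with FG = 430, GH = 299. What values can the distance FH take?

131 ≤ FH ≤ 729

By the triangle inequality, |430 − 299| ≤ FH ≤ 430 + 299.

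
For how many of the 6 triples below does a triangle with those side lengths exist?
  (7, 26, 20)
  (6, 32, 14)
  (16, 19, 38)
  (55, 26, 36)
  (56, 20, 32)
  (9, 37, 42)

3

(7,20,26): 7+20 > 26 → valid
(6,14,32): 6+14 ≤ 32 → not valid
(16,19,38): 16+19 ≤ 38 → not valid
(26,36,55): 26+36 > 55 → valid
(20,32,56): 20+32 ≤ 56 → not valid
(9,37,42): 9+37 > 42 → valid
3 of the 6 triples form a triangle.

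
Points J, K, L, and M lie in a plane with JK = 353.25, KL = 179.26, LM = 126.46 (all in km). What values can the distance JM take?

47.53 ≤ JM ≤ 658.97 km

The maximum is all hops collinear in one direction: 353.25 + 179.26 + 126.46 = 658.97.
The longest hop is 353.25; the others sum to 305.72. Folding the others back against it leaves at least 353.25 − 305.72 = 47.53.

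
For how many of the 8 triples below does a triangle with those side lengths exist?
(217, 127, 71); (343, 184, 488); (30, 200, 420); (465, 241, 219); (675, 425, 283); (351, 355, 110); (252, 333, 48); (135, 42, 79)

(71,127,217): 71+127 ≤ 217 → not valid
(184,343,488): 184+343 > 488 → valid
(30,200,420): 30+200 ≤ 420 → not valid
(219,241,465): 219+241 ≤ 465 → not valid
(283,425,675): 283+425 > 675 → valid
(110,351,355): 110+351 > 355 → valid
(48,252,333): 48+252 ≤ 333 → not valid
(42,79,135): 42+79 ≤ 135 → not valid
3 of the 8 triples form a triangle.

3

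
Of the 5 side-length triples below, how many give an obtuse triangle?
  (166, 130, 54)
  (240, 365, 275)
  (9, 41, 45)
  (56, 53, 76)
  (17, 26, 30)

2

(166,130,54): 54²+130² = 19816 < 27556 = 166² → obtuse
(240,365,275): 240²+275² = 133225 = 365² → right
(9,41,45): 9²+41² = 1762 < 2025 = 45² → obtuse
(56,53,76): 53²+56² = 5945 > 5776 = 76² → acute
(17,26,30): 17²+26² = 965 > 900 = 30² → acute
2 of the 5 are obtuse.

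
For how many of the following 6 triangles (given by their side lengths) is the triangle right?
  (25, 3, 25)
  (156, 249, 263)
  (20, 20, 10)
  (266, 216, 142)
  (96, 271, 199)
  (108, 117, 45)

(25,3,25): 3²+25² = 634 > 625 = 25² → acute
(156,249,263): 156²+249² = 86337 > 69169 = 263² → acute
(20,20,10): 10²+20² = 500 > 400 = 20² → acute
(266,216,142): 142²+216² = 66820 < 70756 = 266² → obtuse
(96,271,199): 96²+199² = 48817 < 73441 = 271² → obtuse
(108,117,45): 45²+108² = 13689 = 117² → right
1 of the 6 is right.

1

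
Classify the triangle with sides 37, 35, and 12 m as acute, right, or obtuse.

right

Compare the square of the longest side to the sum of squares of the other two: 12² + 35² = 1369 = 37².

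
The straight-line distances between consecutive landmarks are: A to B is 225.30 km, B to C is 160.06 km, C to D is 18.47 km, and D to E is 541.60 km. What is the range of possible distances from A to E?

The maximum is all hops collinear in one direction: 225.30 + 160.06 + 18.47 + 541.60 = 945.43.
The longest hop is 541.60; the others sum to 403.83. Folding the others back against it leaves at least 541.60 − 403.83 = 137.77.

137.77 ≤ AE ≤ 945.43 km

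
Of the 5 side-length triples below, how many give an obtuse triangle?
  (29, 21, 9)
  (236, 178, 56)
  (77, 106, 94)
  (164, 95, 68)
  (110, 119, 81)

(29,21,9): 9²+21² = 522 < 841 = 29² → obtuse
(236,178,56): 56+178 ≤ 236, not a triangle
(77,106,94): 77²+94² = 14765 > 11236 = 106² → acute
(164,95,68): 68+95 ≤ 164, not a triangle
(110,119,81): 81²+110² = 18661 > 14161 = 119² → acute
1 of the 5 is obtuse.

1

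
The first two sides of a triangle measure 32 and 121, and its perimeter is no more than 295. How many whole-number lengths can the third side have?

53

Triangle inequality: 89 < x < 153. Perimeter ≤ 295 gives x ≤ 295 − 32 − 121 = 142.
So 89 < x ≤ 142; integers 90 through 142: 53 values.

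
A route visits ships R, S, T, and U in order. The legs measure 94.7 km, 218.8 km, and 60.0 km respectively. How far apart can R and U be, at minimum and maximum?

The maximum is all hops collinear in one direction: 94.7 + 218.8 + 60.0 = 373.5.
The longest hop is 218.8; the others sum to 154.7. Folding the others back against it leaves at least 218.8 − 154.7 = 64.1.

64.1 ≤ RU ≤ 373.5 km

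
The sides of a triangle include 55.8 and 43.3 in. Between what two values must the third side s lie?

12.5 < s < 99.1

By the triangle inequality, s must be less than 55.8 + 43.3 = 99.1 and greater than |55.8 − 43.3| = 12.5.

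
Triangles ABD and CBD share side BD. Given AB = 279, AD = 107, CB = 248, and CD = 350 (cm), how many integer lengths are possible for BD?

From triangle ABD: 172 < BD < 386.
From triangle CBD: 102 < BD < 598.
Intersection: 172 < BD < 386, so integers 173 through 385: 213 values.

213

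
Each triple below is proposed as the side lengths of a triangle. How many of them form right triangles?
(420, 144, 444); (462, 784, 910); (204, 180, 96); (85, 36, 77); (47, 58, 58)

(420,144,444): 144²+420² = 197136 = 444² → right
(462,784,910): 462²+784² = 828100 = 910² → right
(204,180,96): 96²+180² = 41616 = 204² → right
(85,36,77): 36²+77² = 7225 = 85² → right
(47,58,58): 47²+58² = 5573 > 3364 = 58² → acute
4 of the 5 are right.

4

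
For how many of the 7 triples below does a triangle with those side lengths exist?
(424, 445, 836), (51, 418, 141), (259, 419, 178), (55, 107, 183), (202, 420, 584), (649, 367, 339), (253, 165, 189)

5

(424,445,836): 424+445 > 836 → valid
(51,141,418): 51+141 ≤ 418 → not valid
(178,259,419): 178+259 > 419 → valid
(55,107,183): 55+107 ≤ 183 → not valid
(202,420,584): 202+420 > 584 → valid
(339,367,649): 339+367 > 649 → valid
(165,189,253): 165+189 > 253 → valid
5 of the 7 triples form a triangle.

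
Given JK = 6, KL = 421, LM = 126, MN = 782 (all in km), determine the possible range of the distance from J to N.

The maximum is all hops collinear in one direction: 6 + 421 + 126 + 782 = 1335.
The longest hop is 782; the others sum to 553. Folding the others back against it leaves at least 782 − 553 = 229.

229 ≤ JN ≤ 1335 km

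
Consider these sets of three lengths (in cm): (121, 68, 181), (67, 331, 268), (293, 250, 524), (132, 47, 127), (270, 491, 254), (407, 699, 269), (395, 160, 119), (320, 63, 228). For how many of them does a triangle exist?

(68,121,181): 68+121 > 181 → valid
(67,268,331): 67+268 > 331 → valid
(250,293,524): 250+293 > 524 → valid
(47,127,132): 47+127 > 132 → valid
(254,270,491): 254+270 > 491 → valid
(269,407,699): 269+407 ≤ 699 → not valid
(119,160,395): 119+160 ≤ 395 → not valid
(63,228,320): 63+228 ≤ 320 → not valid
5 of the 8 triples form a triangle.

5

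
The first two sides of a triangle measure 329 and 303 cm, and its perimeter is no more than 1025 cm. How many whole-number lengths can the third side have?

Triangle inequality: 26 < x < 632. Perimeter ≤ 1025 gives x ≤ 1025 − 329 − 303 = 393.
So 26 < x ≤ 393; integers 27 through 393: 367 values.

367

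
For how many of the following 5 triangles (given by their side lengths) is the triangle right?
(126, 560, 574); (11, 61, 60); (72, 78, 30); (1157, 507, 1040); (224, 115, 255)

4

(126,560,574): 126²+560² = 329476 = 574² → right
(11,61,60): 11²+60² = 3721 = 61² → right
(72,78,30): 30²+72² = 6084 = 78² → right
(1157,507,1040): 507²+1040² = 1338649 = 1157² → right
(224,115,255): 115²+224² = 63401 < 65025 = 255² → obtuse
4 of the 5 are right.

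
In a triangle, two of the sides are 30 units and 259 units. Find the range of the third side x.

By the triangle inequality, x must be less than 30 + 259 = 289 and greater than |30 − 259| = 229.

229 < x < 289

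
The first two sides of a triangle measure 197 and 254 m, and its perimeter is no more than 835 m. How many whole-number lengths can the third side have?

327

Triangle inequality: 57 < x < 451. Perimeter ≤ 835 gives x ≤ 835 − 197 − 254 = 384.
So 57 < x ≤ 384; integers 58 through 384: 327 values.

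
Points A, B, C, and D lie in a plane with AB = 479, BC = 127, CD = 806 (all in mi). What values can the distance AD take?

The maximum is all hops collinear in one direction: 479 + 127 + 806 = 1412.
The longest hop is 806; the others sum to 606. Folding the others back against it leaves at least 806 − 606 = 200.

200 ≤ AD ≤ 1412 mi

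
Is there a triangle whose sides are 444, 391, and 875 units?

No

The longest side is 875, but the other two sum to only 835.
835 < 875, so the triangle inequality fails.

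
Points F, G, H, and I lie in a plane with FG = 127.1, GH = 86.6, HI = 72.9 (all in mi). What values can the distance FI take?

0 ≤ FI ≤ 286.6 mi

The maximum is all hops collinear in one direction: 127.1 + 86.6 + 72.9 = 286.6.
The longest hop is 127.1; the others sum to 159.5. Since 127.1 ≤ 159.5, the path can fold back on itself completely, so the minimum distance is 0.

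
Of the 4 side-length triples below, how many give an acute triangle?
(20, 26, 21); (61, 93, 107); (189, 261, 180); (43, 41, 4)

(20,26,21): 20²+21² = 841 > 676 = 26² → acute
(61,93,107): 61²+93² = 12370 > 11449 = 107² → acute
(189,261,180): 180²+189² = 68121 = 261² → right
(43,41,4): 4²+41² = 1697 < 1849 = 43² → obtuse
2 of the 4 are acute.

2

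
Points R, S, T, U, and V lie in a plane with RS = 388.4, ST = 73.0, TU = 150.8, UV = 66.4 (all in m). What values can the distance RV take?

The maximum is all hops collinear in one direction: 388.4 + 73.0 + 150.8 + 66.4 = 678.6.
The longest hop is 388.4; the others sum to 290.2. Folding the others back against it leaves at least 388.4 − 290.2 = 98.2.

98.2 ≤ RV ≤ 678.6 m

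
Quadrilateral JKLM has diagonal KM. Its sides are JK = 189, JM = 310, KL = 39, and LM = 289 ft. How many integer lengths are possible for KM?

From triangle JKM: 121 < KM < 499.
From triangle LKM: 250 < KM < 328.
Intersection: 250 < KM < 328, so integers 251 through 327: 77 values.

77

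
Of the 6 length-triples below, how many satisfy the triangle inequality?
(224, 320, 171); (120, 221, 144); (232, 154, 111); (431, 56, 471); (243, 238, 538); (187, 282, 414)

5

(171,224,320): 171+224 > 320 → valid
(120,144,221): 120+144 > 221 → valid
(111,154,232): 111+154 > 232 → valid
(56,431,471): 56+431 > 471 → valid
(238,243,538): 238+243 ≤ 538 → not valid
(187,282,414): 187+282 > 414 → valid
5 of the 6 triples form a triangle.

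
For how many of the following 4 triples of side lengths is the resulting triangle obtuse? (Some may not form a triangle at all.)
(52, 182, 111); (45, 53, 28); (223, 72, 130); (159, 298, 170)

1

(52,182,111): 52+111 ≤ 182, not a triangle
(45,53,28): 28²+45² = 2809 = 53² → right
(223,72,130): 72+130 ≤ 223, not a triangle
(159,298,170): 159²+170² = 54181 < 88804 = 298² → obtuse
1 of the 4 is obtuse.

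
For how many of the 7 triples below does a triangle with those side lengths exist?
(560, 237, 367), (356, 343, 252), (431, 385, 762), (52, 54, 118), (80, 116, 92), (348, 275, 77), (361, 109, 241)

5

(237,367,560): 237+367 > 560 → valid
(252,343,356): 252+343 > 356 → valid
(385,431,762): 385+431 > 762 → valid
(52,54,118): 52+54 ≤ 118 → not valid
(80,92,116): 80+92 > 116 → valid
(77,275,348): 77+275 > 348 → valid
(109,241,361): 109+241 ≤ 361 → not valid
5 of the 7 triples form a triangle.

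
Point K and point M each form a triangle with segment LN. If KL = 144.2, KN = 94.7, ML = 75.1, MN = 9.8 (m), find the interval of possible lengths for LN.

65.3 < LN < 84.9

From triangle KLN: |144.2 − 94.7| < LN < 144.2 + 94.7, i.e. 49.5 < LN < 238.9.
From triangle MLN: 65.3 < LN < 84.9.
Both must hold, so LN lies in the intersection.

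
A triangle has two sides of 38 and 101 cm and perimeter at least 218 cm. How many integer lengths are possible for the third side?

60

Triangle inequality: 63 < x < 139. Perimeter ≥ 218 gives x ≥ 218 − 38 − 101 = 79.
So 79 ≤ x < 139; integers 79 through 138: 60 values.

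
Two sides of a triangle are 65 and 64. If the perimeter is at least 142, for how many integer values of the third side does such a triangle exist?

Triangle inequality: 1 < x < 129. Perimeter ≥ 142 gives x ≥ 142 − 65 − 64 = 13.
So 13 ≤ x < 129; integers 13 through 128: 116 values.

116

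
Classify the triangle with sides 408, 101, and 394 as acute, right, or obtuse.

Compare the square of the longest side to the sum of squares of the other two: 101² + 394² = 165437 < 166464 = 408².

obtuse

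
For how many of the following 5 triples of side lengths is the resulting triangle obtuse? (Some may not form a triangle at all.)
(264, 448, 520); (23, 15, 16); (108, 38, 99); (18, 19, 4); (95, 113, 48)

4

(264,448,520): 264²+448² = 270400 = 520² → right
(23,15,16): 15²+16² = 481 < 529 = 23² → obtuse
(108,38,99): 38²+99² = 11245 < 11664 = 108² → obtuse
(18,19,4): 4²+18² = 340 < 361 = 19² → obtuse
(95,113,48): 48²+95² = 11329 < 12769 = 113² → obtuse
4 of the 5 are obtuse.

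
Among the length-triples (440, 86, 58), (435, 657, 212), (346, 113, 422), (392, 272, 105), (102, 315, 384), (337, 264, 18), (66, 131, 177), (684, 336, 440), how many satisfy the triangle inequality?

4

(58,86,440): 58+86 ≤ 440 → not valid
(212,435,657): 212+435 ≤ 657 → not valid
(113,346,422): 113+346 > 422 → valid
(105,272,392): 105+272 ≤ 392 → not valid
(102,315,384): 102+315 > 384 → valid
(18,264,337): 18+264 ≤ 337 → not valid
(66,131,177): 66+131 > 177 → valid
(336,440,684): 336+440 > 684 → valid
4 of the 8 triples form a triangle.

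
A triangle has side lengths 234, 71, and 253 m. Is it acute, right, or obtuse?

Compare the square of the longest side to the sum of squares of the other two: 71² + 234² = 59797 < 64009 = 253².

obtuse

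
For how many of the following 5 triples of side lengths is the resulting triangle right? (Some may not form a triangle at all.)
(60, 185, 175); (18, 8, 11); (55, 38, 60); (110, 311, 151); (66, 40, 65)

(60,185,175): 60²+175² = 34225 = 185² → right
(18,8,11): 8²+11² = 185 < 324 = 18² → obtuse
(55,38,60): 38²+55² = 4469 > 3600 = 60² → acute
(110,311,151): 110+151 ≤ 311, not a triangle
(66,40,65): 40²+65² = 5825 > 4356 = 66² → acute
1 of the 5 is right.

1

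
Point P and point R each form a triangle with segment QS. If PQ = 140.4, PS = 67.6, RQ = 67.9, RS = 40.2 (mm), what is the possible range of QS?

From triangle PQS: |140.4 − 67.6| < QS < 140.4 + 67.6, i.e. 72.8 < QS < 208.0.
From triangle RQS: 27.7 < QS < 108.1.
Both must hold, so QS lies in the intersection.

72.8 < QS < 108.1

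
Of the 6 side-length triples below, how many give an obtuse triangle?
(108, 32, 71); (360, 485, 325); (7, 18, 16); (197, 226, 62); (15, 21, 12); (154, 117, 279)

(108,32,71): 32+71 ≤ 108, not a triangle
(360,485,325): 325²+360² = 235225 = 485² → right
(7,18,16): 7²+16² = 305 < 324 = 18² → obtuse
(197,226,62): 62²+197² = 42653 < 51076 = 226² → obtuse
(15,21,12): 12²+15² = 369 < 441 = 21² → obtuse
(154,117,279): 117+154 ≤ 279, not a triangle
3 of the 6 are obtuse.

3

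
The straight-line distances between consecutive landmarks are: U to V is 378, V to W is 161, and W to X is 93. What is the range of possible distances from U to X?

124 ≤ UX ≤ 632

The maximum is all hops collinear in one direction: 378 + 161 + 93 = 632.
The longest hop is 378; the others sum to 254. Folding the others back against it leaves at least 378 − 254 = 124.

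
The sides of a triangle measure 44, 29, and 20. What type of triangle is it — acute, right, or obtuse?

Compare the square of the longest side to the sum of squares of the other two: 20² + 29² = 1241 < 1936 = 44².

obtuse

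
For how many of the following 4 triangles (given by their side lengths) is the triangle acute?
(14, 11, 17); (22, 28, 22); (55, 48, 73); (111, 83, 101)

3

(14,11,17): 11²+14² = 317 > 289 = 17² → acute
(22,28,22): 22²+22² = 968 > 784 = 28² → acute
(55,48,73): 48²+55² = 5329 = 73² → right
(111,83,101): 83²+101² = 17090 > 12321 = 111² → acute
3 of the 4 are acute.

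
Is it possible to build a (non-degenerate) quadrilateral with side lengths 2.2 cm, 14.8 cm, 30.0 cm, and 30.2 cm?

A quadrilateral exists iff every side is shorter than the sum of the others — equivalently, the longest side is less than the sum of the rest.
Longest side 30.2 < 47.0 (sum of the remaining 3), so yes.

Yes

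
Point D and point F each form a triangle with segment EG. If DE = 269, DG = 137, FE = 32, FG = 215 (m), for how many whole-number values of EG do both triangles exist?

From triangle DEG: 132 < EG < 406.
From triangle FEG: 183 < EG < 247.
Intersection: 183 < EG < 247, so integers 184 through 246: 63 values.

63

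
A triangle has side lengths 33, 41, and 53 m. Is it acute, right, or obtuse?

Compare the square of the longest side to the sum of squares of the other two: 33² + 41² = 2770 < 2809 = 53².

obtuse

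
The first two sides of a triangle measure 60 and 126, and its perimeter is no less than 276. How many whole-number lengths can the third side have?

Triangle inequality: 66 < x < 186. Perimeter ≥ 276 gives x ≥ 276 − 60 − 126 = 90.
So 90 ≤ x < 186; integers 90 through 185: 96 values.

96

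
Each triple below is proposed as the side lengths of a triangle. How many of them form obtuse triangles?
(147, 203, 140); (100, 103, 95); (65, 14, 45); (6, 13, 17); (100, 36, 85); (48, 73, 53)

(147,203,140): 140²+147² = 41209 = 203² → right
(100,103,95): 95²+100² = 19025 > 10609 = 103² → acute
(65,14,45): 14+45 ≤ 65, not a triangle
(6,13,17): 6²+13² = 205 < 289 = 17² → obtuse
(100,36,85): 36²+85² = 8521 < 10000 = 100² → obtuse
(48,73,53): 48²+53² = 5113 < 5329 = 73² → obtuse
3 of the 6 are obtuse.

3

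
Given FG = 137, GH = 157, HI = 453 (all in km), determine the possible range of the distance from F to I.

The maximum is all hops collinear in one direction: 137 + 157 + 453 = 747.
The longest hop is 453; the others sum to 294. Folding the others back against it leaves at least 453 − 294 = 159.

159 ≤ FI ≤ 747 km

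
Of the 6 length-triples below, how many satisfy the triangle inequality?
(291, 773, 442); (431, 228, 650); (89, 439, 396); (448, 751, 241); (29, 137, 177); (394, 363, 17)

2

(291,442,773): 291+442 ≤ 773 → not valid
(228,431,650): 228+431 > 650 → valid
(89,396,439): 89+396 > 439 → valid
(241,448,751): 241+448 ≤ 751 → not valid
(29,137,177): 29+137 ≤ 177 → not valid
(17,363,394): 17+363 ≤ 394 → not valid
2 of the 6 triples form a triangle.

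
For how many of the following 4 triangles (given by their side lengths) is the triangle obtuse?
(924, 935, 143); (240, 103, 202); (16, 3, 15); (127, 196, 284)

3

(924,935,143): 143²+924² = 874225 = 935² → right
(240,103,202): 103²+202² = 51413 < 57600 = 240² → obtuse
(16,3,15): 3²+15² = 234 < 256 = 16² → obtuse
(127,196,284): 127²+196² = 54545 < 80656 = 284² → obtuse
3 of the 4 are obtuse.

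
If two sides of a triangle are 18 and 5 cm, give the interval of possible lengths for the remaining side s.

13 < s < 23 (cm)

By the triangle inequality, s must be less than 18 + 5 = 23 and greater than |18 − 5| = 13.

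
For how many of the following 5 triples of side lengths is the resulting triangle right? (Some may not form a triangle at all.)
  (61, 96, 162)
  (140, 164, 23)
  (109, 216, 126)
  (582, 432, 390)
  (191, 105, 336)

(61,96,162): 61+96 ≤ 162, not a triangle
(140,164,23): 23+140 ≤ 164, not a triangle
(109,216,126): 109²+126² = 27757 < 46656 = 216² → obtuse
(582,432,390): 390²+432² = 338724 = 582² → right
(191,105,336): 105+191 ≤ 336, not a triangle
1 of the 5 is right.

1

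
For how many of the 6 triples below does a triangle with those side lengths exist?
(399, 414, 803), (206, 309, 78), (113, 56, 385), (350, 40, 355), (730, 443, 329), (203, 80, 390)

3

(399,414,803): 399+414 > 803 → valid
(78,206,309): 78+206 ≤ 309 → not valid
(56,113,385): 56+113 ≤ 385 → not valid
(40,350,355): 40+350 > 355 → valid
(329,443,730): 329+443 > 730 → valid
(80,203,390): 80+203 ≤ 390 → not valid
3 of the 6 triples form a triangle.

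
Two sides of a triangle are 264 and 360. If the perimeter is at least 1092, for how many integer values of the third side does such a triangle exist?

156

Triangle inequality: 96 < x < 624. Perimeter ≥ 1092 gives x ≥ 1092 − 264 − 360 = 468.
So 468 ≤ x < 624; integers 468 through 623: 156 values.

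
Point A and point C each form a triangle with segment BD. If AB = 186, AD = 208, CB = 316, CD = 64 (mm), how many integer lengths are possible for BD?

From triangle ABD: 22 < BD < 394.
From triangle CBD: 252 < BD < 380.
Intersection: 252 < BD < 380, so integers 253 through 379: 127 values.

127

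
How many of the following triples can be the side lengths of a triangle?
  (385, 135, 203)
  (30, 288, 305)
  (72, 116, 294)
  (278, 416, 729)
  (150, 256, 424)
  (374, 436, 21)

(135,203,385): 135+203 ≤ 385 → not valid
(30,288,305): 30+288 > 305 → valid
(72,116,294): 72+116 ≤ 294 → not valid
(278,416,729): 278+416 ≤ 729 → not valid
(150,256,424): 150+256 ≤ 424 → not valid
(21,374,436): 21+374 ≤ 436 → not valid
1 of the 6 triples forms a triangle.

1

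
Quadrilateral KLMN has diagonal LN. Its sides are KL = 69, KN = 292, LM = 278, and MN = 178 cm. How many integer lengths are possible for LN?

From triangle KLN: 223 < LN < 361.
From triangle MLN: 100 < LN < 456.
Intersection: 223 < LN < 361, so integers 224 through 360: 137 values.

137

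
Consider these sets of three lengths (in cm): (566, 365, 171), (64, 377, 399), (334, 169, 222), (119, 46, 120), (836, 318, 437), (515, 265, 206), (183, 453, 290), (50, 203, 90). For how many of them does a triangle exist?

4

(171,365,566): 171+365 ≤ 566 → not valid
(64,377,399): 64+377 > 399 → valid
(169,222,334): 169+222 > 334 → valid
(46,119,120): 46+119 > 120 → valid
(318,437,836): 318+437 ≤ 836 → not valid
(206,265,515): 206+265 ≤ 515 → not valid
(183,290,453): 183+290 > 453 → valid
(50,90,203): 50+90 ≤ 203 → not valid
4 of the 8 triples form a triangle.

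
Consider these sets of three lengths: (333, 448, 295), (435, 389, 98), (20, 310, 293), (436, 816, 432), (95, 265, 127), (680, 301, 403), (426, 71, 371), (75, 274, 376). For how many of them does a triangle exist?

6

(295,333,448): 295+333 > 448 → valid
(98,389,435): 98+389 > 435 → valid
(20,293,310): 20+293 > 310 → valid
(432,436,816): 432+436 > 816 → valid
(95,127,265): 95+127 ≤ 265 → not valid
(301,403,680): 301+403 > 680 → valid
(71,371,426): 71+371 > 426 → valid
(75,274,376): 75+274 ≤ 376 → not valid
6 of the 8 triples form a triangle.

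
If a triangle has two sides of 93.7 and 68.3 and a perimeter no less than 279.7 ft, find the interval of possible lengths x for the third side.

117.7 ≤ x < 162.0 ft

Triangle inequality alone gives 25.4 < x < 162.0.
The perimeter condition gives x ≥ 279.7 − 93.7 − 68.3 = 117.7.
Intersecting the two: 117.7 ≤ x < 162.0.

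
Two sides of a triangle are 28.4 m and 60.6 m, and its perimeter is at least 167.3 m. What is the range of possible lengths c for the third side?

78.3 ≤ c < 89.0 m

Triangle inequality alone gives 32.2 < c < 89.0.
The perimeter condition gives c ≥ 167.3 − 28.4 − 60.6 = 78.3.
Intersecting the two: 78.3 ≤ c < 89.0.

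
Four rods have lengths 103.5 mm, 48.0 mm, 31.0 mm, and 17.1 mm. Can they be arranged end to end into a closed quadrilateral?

No

For a quadrilateral, each side must be shorter than the sum of the others.
Here the longest side is 103.5, but the remaining 3 sides sum to only 96.1.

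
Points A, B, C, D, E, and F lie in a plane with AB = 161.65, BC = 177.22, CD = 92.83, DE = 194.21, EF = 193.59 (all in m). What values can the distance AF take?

0 ≤ AF ≤ 819.50 m

The maximum is all hops collinear in one direction: 161.65 + 177.22 + 92.83 + 194.21 + 193.59 = 819.50.
The longest hop is 194.21; the others sum to 625.29. Since 194.21 ≤ 625.29, the path can fold back on itself completely, so the minimum distance is 0.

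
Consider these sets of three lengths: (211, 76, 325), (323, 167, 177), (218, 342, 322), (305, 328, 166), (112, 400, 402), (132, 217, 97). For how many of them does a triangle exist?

(76,211,325): 76+211 ≤ 325 → not valid
(167,177,323): 167+177 > 323 → valid
(218,322,342): 218+322 > 342 → valid
(166,305,328): 166+305 > 328 → valid
(112,400,402): 112+400 > 402 → valid
(97,132,217): 97+132 > 217 → valid
5 of the 6 triples form a triangle.

5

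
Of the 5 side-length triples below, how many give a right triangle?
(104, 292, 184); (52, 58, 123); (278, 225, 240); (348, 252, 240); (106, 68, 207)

(104,292,184): 104+184 ≤ 292, not a triangle
(52,58,123): 52+58 ≤ 123, not a triangle
(278,225,240): 225²+240² = 108225 > 77284 = 278² → acute
(348,252,240): 240²+252² = 121104 = 348² → right
(106,68,207): 68+106 ≤ 207, not a triangle
1 of the 5 is right.

1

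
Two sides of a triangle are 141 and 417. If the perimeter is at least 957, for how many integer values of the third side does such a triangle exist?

Triangle inequality: 276 < x < 558. Perimeter ≥ 957 gives x ≥ 957 − 141 − 417 = 399.
So 399 ≤ x < 558; integers 399 through 557: 159 values.

159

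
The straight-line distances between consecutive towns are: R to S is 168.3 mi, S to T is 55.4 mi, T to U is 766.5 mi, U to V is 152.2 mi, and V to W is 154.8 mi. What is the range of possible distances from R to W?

The maximum is all hops collinear in one direction: 168.3 + 55.4 + 766.5 + 152.2 + 154.8 = 1297.2.
The longest hop is 766.5; the others sum to 530.7. Folding the others back against it leaves at least 766.5 − 530.7 = 235.8.

235.8 ≤ RW ≤ 1297.2 mi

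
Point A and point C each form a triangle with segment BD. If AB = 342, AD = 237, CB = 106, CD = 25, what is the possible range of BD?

From triangle ABD: |342 − 237| < BD < 342 + 237, i.e. 105 < BD < 579.
From triangle CBD: 81 < BD < 131.
Both must hold, so BD lies in the intersection.

105 < BD < 131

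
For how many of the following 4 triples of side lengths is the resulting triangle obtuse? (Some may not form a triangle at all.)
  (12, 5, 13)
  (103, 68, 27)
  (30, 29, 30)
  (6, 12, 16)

1

(12,5,13): 5²+12² = 169 = 13² → right
(103,68,27): 27+68 ≤ 103, not a triangle
(30,29,30): 29²+30² = 1741 > 900 = 30² → acute
(6,12,16): 6²+12² = 180 < 256 = 16² → obtuse
1 of the 4 is obtuse.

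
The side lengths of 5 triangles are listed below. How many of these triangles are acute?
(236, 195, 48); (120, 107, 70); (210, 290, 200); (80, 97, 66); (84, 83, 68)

3

(236,195,48): 48²+195² = 40329 < 55696 = 236² → obtuse
(120,107,70): 70²+107² = 16349 > 14400 = 120² → acute
(210,290,200): 200²+210² = 84100 = 290² → right
(80,97,66): 66²+80² = 10756 > 9409 = 97² → acute
(84,83,68): 68²+83² = 11513 > 7056 = 84² → acute
3 of the 5 are acute.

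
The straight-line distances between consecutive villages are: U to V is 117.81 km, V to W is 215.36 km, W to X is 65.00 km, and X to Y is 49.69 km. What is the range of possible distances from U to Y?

The maximum is all hops collinear in one direction: 117.81 + 215.36 + 65.00 + 49.69 = 447.86.
The longest hop is 215.36; the others sum to 232.50. Since 215.36 ≤ 232.50, the path can fold back on itself completely, so the minimum distance is 0.

0 ≤ UY ≤ 447.86 km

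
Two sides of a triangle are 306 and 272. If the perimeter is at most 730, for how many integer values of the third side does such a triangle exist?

Triangle inequality: 34 < x < 578. Perimeter ≤ 730 gives x ≤ 730 − 306 − 272 = 152.
So 34 < x ≤ 152; integers 35 through 152: 118 values.

118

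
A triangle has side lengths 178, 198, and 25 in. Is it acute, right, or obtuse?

obtuse

Compare the square of the longest side to the sum of squares of the other two: 25² + 178² = 32309 < 39204 = 198².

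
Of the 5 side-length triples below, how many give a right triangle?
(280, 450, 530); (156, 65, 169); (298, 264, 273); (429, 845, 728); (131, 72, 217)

3

(280,450,530): 280²+450² = 280900 = 530² → right
(156,65,169): 65²+156² = 28561 = 169² → right
(298,264,273): 264²+273² = 144225 > 88804 = 298² → acute
(429,845,728): 429²+728² = 714025 = 845² → right
(131,72,217): 72+131 ≤ 217, not a triangle
3 of the 5 are right.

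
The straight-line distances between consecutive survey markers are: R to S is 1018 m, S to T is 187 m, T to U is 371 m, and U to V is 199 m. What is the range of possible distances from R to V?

261 ≤ RV ≤ 1775 m

The maximum is all hops collinear in one direction: 1018 + 187 + 371 + 199 = 1775.
The longest hop is 1018; the others sum to 757. Folding the others back against it leaves at least 1018 − 757 = 261.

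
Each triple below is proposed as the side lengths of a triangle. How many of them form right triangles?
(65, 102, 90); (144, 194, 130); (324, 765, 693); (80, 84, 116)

(65,102,90): 65²+90² = 12325 > 10404 = 102² → acute
(144,194,130): 130²+144² = 37636 = 194² → right
(324,765,693): 324²+693² = 585225 = 765² → right
(80,84,116): 80²+84² = 13456 = 116² → right
3 of the 4 are right.

3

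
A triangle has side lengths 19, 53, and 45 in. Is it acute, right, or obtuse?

Compare the square of the longest side to the sum of squares of the other two: 19² + 45² = 2386 < 2809 = 53².

obtuse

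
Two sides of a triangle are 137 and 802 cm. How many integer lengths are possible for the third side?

The third side lies in the open interval (665, 939).
Integers from 666 to 938 inclusive: 938 − 666 + 1 = 273.

273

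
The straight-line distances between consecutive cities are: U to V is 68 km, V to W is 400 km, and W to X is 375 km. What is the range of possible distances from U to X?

0 ≤ UX ≤ 843 km

The maximum is all hops collinear in one direction: 68 + 400 + 375 = 843.
The longest hop is 400; the others sum to 443. Since 400 ≤ 443, the path can fold back on itself completely, so the minimum distance is 0.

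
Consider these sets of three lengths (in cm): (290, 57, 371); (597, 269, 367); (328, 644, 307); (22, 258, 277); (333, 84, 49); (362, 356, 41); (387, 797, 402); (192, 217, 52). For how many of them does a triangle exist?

4

(57,290,371): 57+290 ≤ 371 → not valid
(269,367,597): 269+367 > 597 → valid
(307,328,644): 307+328 ≤ 644 → not valid
(22,258,277): 22+258 > 277 → valid
(49,84,333): 49+84 ≤ 333 → not valid
(41,356,362): 41+356 > 362 → valid
(387,402,797): 387+402 ≤ 797 → not valid
(52,192,217): 52+192 > 217 → valid
4 of the 8 triples form a triangle.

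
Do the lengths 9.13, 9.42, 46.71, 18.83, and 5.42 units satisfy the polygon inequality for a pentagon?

No

For a pentagon, each side must be shorter than the sum of the others.
Here the longest side is 46.71, but the remaining 4 sides sum to only 42.80.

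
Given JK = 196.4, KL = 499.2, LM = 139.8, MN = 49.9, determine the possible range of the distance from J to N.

The maximum is all hops collinear in one direction: 196.4 + 499.2 + 139.8 + 49.9 = 885.3.
The longest hop is 499.2; the others sum to 386.1. Folding the others back against it leaves at least 499.2 − 386.1 = 113.1.

113.1 ≤ JN ≤ 885.3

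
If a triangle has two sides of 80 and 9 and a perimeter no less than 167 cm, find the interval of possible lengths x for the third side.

78 ≤ x < 89 cm

Triangle inequality alone gives 71 < x < 89.
The perimeter condition gives x ≥ 167 − 80 − 9 = 78.
Intersecting the two: 78 ≤ x < 89.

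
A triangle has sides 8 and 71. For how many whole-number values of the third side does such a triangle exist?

The third side lies in the open interval (63, 79).
Integers from 64 to 78 inclusive: 78 − 64 + 1 = 15.

15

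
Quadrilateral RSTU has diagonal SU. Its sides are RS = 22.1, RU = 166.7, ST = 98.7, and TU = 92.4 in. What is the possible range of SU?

From triangle RSU: |22.1 − 166.7| < SU < 22.1 + 166.7, i.e. 144.6 < SU < 188.8.
From triangle TSU: 6.3 < SU < 191.1.
Both must hold, so SU lies in the intersection.

144.6 < SU < 188.8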